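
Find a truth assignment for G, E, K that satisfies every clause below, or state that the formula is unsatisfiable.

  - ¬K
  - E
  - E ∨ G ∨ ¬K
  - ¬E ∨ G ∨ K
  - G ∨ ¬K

G: True, E: True, K: False

Unit clause (¬K) forces K = False.
Unit clause (E) forces E = True.
In (¬E ∨ G ∨ K) only G is left, so G = True.
Check each clause:
  (¬K): ¬K holds.
  (E): E holds.
  (E ∨ G ∨ ¬K): E holds.
  (¬E ∨ G ∨ K): G holds.
  (G ∨ ¬K): G holds.
All clauses satisfied.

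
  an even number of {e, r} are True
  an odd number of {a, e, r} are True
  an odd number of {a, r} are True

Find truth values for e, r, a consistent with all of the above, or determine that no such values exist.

e = False, r = False, a = True

{e, r}: 0 true → even ✓
{a, e, r}: 1 true → odd ✓
{a, r}: 1 true → odd ✓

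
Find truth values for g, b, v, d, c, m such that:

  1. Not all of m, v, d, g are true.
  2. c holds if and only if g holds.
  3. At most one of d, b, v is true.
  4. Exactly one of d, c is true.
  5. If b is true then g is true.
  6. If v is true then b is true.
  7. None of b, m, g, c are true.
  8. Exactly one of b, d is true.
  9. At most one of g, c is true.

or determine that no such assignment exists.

g = False, b = False, v = False, d = True, c = False, m = False

  (1) {m, v, d, g}: 1/4 true — not all ✓
  (2) c=F, g=F — same ✓
  (3) {d, b, v}: 1 true — at most one ✓
  (4) {d, c}: 1 true — exactly one ✓
  (5) b=F ⇒ g: vacuous ✓
  (6) v=F ⇒ b: vacuous ✓
  (7) {b, m, g, c}: 0 true — none ✓
  (8) {b, d}: 1 true — exactly one ✓
  (9) {g, c}: 0 true — at most one ✓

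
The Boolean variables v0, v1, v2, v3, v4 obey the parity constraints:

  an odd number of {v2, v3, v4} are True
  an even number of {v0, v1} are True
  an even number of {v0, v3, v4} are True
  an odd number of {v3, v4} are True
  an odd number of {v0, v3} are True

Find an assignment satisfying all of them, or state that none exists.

v0 = True, v1 = True, v2 = False, v3 = False, v4 = True

{v2, v3, v4}: 1 true → odd ✓
{v0, v1}: 2 true → even ✓
{v0, v3, v4}: 2 true → even ✓
{v3, v4}: 1 true → odd ✓
{v0, v3}: 1 true → odd ✓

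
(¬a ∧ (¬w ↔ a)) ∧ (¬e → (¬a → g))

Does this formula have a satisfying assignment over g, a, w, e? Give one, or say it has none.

g = True; a = False; w = True; e = False

  ¬a ∧ (¬w ↔ a) = True
    ¬a = True
    ¬w ↔ a = True
      ¬w = False
  ¬e → (¬a → g) = True
    ¬e = True
    ¬a → g = True
      ¬a = True
Both conjuncts True, so the formula holds.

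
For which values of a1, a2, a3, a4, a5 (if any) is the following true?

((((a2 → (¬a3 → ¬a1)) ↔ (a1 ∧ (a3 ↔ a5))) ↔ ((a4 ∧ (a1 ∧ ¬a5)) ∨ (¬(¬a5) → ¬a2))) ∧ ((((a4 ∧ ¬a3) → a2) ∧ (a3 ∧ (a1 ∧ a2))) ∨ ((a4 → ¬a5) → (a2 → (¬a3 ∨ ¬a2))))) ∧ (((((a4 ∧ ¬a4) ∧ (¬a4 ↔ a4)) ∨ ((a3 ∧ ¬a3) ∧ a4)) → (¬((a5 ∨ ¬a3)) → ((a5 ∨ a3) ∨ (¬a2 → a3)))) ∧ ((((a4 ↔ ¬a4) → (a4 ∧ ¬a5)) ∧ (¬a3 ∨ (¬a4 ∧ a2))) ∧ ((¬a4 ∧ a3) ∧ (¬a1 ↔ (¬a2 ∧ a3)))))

Unsatisfiable

Case a4 = True: the conjunct ¬a4 is False.
Case a4 = False: the formula simplifies to ((((a2 → (¬a3 → ¬a1)) ↔ (a1 ∧ (a3 ↔ a5))) ↔ (¬(¬a5) → ¬a2)) ∧ ((a3 ∧ (a1 ∧ a2)) ∨ (a2 → (¬a3 ∨ ¬a2)))) ∧ ((¬a3 ∨ a2) ∧ (a3 ∧ (¬a1 ↔ (¬a2 ∧ a3)))).
  a3 = True: simplifies to (((a1 ∧ a5) ↔ (¬(¬a5) → ¬a2)) ∧ ((a1 ∧ a2) ∨ (a2 → ¬a2))) ∧ (a2 ∧ (¬a1 ↔ ¬a2)).
    a2 = True: simplifies to (((a1 ∧ a5) ↔ ¬a5) ∧ a1) ∧ a1.
      a1 = True: simplifies to a5 ↔ ¬a5.
        a5 = True: this becomes True ↔ ¬True = False.
        a5 = False: this becomes False ↔ ¬False = False.
      a1 = False: the conjunct a1 is False.
    a2 = False: the conjunct a2 is False.
  a3 = False: the conjunct a3 is False.
Both cases fail — unsatisfiable.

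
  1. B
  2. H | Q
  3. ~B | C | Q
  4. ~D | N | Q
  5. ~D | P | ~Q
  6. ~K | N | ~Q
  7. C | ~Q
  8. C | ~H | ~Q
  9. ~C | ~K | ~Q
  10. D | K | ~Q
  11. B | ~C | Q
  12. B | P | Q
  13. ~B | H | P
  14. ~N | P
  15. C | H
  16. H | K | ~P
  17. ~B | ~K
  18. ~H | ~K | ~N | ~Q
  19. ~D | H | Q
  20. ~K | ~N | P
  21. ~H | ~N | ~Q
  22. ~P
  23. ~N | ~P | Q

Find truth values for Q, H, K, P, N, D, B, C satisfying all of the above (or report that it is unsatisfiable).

Unit clause (B) forces B = True.
In (~B | ~K) only ~K is left, so K = False.
Unit clause (~P) forces P = False.
In (~B | H | P) only H is left, so H = True.
In (~N | P) only ~N is left, so N = False.
Try Q = True:
  (~D | P | ~Q) forces D = False.
  clause (D | K | ~Q) is falsified — backtrack.
So Q = False.
  then (~B | C | Q) forces C = True.
  then (~D | N | Q) forces D = False.
All clauses satisfied.

Q = False, H = True, K = False, P = False, N = False, D = False, B = True, C = True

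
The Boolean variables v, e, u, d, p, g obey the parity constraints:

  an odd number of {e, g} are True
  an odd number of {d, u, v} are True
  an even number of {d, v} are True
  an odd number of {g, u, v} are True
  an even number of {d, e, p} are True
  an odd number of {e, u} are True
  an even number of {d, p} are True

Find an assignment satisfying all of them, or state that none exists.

v: True, e: False, u: True, d: True, p: True, g: True

{e, g}: 1 true → odd ✓
{d, u, v}: 3 true → odd ✓
{d, v}: 2 true → even ✓
{g, u, v}: 3 true → odd ✓
{d, e, p}: 2 true → even ✓
{e, u}: 1 true → odd ✓
{d, p}: 2 true → even ✓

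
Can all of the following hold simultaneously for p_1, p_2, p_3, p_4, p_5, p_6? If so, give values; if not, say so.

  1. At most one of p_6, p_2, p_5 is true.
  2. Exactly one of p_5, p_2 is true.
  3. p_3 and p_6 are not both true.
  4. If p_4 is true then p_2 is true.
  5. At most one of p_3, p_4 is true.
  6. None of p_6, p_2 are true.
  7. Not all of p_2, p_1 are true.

p_1=F; p_2=F; p_3=T; p_4=F; p_5=T; p_6=F

  (1) {p_6, p_2, p_5}: 1 true — at most one ✓
  (2) {p_5, p_2}: 1 true — exactly one ✓
  (3) p_3=T, p_6=F — not both ✓
  (4) p_4=F ⇒ p_2: vacuous ✓
  (5) {p_3, p_4}: 1 true — at most one ✓
  (6) {p_6, p_2}: 0 true — none ✓
  (7) {p_2, p_1}: 0/2 true — not all ✓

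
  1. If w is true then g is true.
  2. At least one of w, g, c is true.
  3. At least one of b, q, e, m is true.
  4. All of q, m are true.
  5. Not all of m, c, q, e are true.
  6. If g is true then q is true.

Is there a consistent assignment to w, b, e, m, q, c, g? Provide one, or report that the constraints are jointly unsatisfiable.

w = False; b = False; e = True; m = True; q = True; c = False; g = True

  (1) w=F ⇒ g: vacuous ✓
  (2) {w, g, c}: 1 true — at least one ✓
  (3) {b, q, e, m}: 3 true — at least one ✓
  (4) {q, m}: all 2 true ✓
  (5) {m, c, q, e}: 3/4 true — not all ✓
  (6) g=T ⇒ q: T ✓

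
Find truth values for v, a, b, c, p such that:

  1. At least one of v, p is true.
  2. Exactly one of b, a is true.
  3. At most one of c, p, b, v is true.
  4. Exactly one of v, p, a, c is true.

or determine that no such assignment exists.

Case a = True:
  (2) with a=T forces b = False.
  (4) with a=T forces v = False.
  (1) with v=F forces p = True.
  Constraint (4) is violated (p=T, a=T) — contradiction.
Case a = False:
  (2) with a=F forces b = True.
  (3) with b=T forces c = False.
  (3) with b=T forces p = False.
  (1) with p=F forces v = True.
  Constraint (3) is violated (b=T, v=T) — contradiction.
Both cases fail — unsatisfiable.

Unsatisfiable — no assignment works.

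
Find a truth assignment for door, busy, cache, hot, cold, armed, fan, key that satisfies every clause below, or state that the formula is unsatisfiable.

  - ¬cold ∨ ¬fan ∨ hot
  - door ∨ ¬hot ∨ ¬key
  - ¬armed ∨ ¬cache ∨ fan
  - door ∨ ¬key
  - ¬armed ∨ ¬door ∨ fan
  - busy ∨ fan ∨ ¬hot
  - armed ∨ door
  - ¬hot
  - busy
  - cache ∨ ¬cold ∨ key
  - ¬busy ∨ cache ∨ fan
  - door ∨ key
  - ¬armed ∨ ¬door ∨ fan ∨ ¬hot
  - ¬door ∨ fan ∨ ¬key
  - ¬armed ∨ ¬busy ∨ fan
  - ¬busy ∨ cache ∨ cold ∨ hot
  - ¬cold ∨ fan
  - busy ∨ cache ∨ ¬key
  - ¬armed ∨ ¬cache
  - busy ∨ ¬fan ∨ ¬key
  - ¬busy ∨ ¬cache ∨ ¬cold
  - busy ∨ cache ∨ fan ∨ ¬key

Unit clause (¬hot) forces hot = False.
Unit clause (busy) forces busy = True.
Try door = False:
  (door ∨ ¬key) forces key = False.
  clause (door ∨ key) is falsified — backtrack.
So door = True.
Set cache = True.
  then (¬armed ∨ ¬cache) forces armed = False.
  then (¬busy ∨ ¬cache ∨ ¬cold) forces cold = False.
Set fan = False.
  then (¬door ∨ fan ∨ ¬key) forces key = False.
All clauses satisfied.

door=T, busy=T, cache=T, hot=F, cold=F, armed=F, fan=F, key=F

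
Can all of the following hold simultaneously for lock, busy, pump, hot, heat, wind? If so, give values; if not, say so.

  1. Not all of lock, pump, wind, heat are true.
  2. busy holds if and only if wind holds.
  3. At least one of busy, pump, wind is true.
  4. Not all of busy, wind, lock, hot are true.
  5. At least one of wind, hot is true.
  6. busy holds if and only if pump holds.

lock = False, busy = True, pump = True, hot = False, heat = False, wind = True

  (1) {lock, pump, wind, heat}: 2/4 true — not all ✓
  (2) busy=T, wind=T — same ✓
  (3) {busy, pump, wind}: 3 true — at least one ✓
  (4) {busy, wind, lock, hot}: 2/4 true — not all ✓
  (5) {wind, hot}: 1 true — at least one ✓
  (6) busy=T, pump=T — same ✓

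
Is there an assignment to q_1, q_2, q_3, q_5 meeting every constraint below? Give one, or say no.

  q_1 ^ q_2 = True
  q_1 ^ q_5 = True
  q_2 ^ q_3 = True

q_1 = False, q_2 = True, q_3 = False, q_5 = True

q_1 ^ q_2 = F ^ T = True ✓
q_1 ^ q_5 = F ^ T = True ✓
q_2 ^ q_3 = T ^ F = True ✓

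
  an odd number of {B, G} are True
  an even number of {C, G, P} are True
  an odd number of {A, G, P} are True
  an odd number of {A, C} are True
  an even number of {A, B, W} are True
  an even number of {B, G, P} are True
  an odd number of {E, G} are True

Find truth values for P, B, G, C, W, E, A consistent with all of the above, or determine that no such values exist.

P: True; B: True; G: False; C: True; W: True; E: True; A: False

{B, G}: 1 true → odd ✓
{C, G, P}: 2 true → even ✓
{A, G, P}: 1 true → odd ✓
{A, C}: 1 true → odd ✓
{A, B, W}: 2 true → even ✓
{B, G, P}: 2 true → even ✓
{E, G}: 1 true → odd ✓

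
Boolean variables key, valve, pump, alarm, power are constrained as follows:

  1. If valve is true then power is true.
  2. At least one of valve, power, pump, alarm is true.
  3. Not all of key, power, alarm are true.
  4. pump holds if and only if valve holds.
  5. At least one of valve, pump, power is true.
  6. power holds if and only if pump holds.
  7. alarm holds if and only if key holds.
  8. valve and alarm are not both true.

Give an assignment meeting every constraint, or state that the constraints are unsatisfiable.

key=F, valve=T, pump=T, alarm=F, power=T

  (1) valve=T ⇒ power: T ✓
  (2) {valve, power, pump, alarm}: 3 true — at least one ✓
  (3) {key, power, alarm}: 1/3 true — not all ✓
  (4) pump=T, valve=T — same ✓
  (5) {valve, pump, power}: 3 true — at least one ✓
  (6) power=T, pump=T — same ✓
  (7) alarm=F, key=F — same ✓
  (8) valve=T, alarm=F — not both ✓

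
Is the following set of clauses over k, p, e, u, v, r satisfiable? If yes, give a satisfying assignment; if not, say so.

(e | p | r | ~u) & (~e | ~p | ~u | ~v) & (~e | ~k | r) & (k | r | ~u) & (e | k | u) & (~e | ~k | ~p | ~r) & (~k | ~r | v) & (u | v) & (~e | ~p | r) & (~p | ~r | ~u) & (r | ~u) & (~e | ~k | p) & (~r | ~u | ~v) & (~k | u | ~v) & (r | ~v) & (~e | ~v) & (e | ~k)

Try k = True:
  (e | ~k) forces e = True.
  (~e | ~k | r) forces r = True.
  (~e | ~k | ~p | ~r) forces p = False.
  clause (~e | ~k | p) is falsified — backtrack.
So k = False.
Set p = False.
Set e = True.
  then (~e | ~v) forces v = False.
  then (u | v) forces u = True.
  then (r | ~u) forces r = True.
All clauses satisfied.

k: False, p: False, e: True, u: True, v: False, r: True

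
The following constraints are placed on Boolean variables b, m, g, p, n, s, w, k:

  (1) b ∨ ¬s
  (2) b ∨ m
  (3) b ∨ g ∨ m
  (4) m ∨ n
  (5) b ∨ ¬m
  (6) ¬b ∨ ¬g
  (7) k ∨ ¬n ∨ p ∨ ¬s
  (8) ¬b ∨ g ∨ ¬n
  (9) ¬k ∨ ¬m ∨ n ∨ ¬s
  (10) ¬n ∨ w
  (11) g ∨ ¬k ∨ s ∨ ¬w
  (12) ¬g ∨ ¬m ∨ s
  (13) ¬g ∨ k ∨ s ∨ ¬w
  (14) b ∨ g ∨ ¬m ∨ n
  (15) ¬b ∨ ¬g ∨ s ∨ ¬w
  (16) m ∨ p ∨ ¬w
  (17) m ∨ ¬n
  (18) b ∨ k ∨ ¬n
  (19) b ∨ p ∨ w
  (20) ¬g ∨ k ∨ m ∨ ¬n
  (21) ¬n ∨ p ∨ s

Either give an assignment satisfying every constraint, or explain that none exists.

Try b = False:
  (b ∨ ¬s) forces s = False.
  (b ∨ m) forces m = True.
  clause (b ∨ ¬m) is falsified — backtrack.
So b = True.
  then (¬b ∨ ¬g) forces g = False.
  then (¬b ∨ g ∨ ¬n) forces n = False.
  then (m ∨ n) forces m = True.
Set p = True.
Set s = False.
Set w = True.
  then (g ∨ ¬k ∨ s ∨ ¬w) forces k = False.
All clauses satisfied.

b: True; m: True; g: False; p: True; n: False; s: False; w: True; k: False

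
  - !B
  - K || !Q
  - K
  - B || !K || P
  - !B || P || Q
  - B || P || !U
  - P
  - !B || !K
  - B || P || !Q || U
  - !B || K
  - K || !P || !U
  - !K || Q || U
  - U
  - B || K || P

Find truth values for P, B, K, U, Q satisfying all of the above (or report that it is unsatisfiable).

Unit clause (!B) forces B = False.
Unit clause (K) forces K = True.
In (B || !K || P) only P is left, so P = True.
Unit clause (U) forces U = True.
Set Q = False.
All clauses satisfied.

P: True, B: False, K: True, U: True, Q: False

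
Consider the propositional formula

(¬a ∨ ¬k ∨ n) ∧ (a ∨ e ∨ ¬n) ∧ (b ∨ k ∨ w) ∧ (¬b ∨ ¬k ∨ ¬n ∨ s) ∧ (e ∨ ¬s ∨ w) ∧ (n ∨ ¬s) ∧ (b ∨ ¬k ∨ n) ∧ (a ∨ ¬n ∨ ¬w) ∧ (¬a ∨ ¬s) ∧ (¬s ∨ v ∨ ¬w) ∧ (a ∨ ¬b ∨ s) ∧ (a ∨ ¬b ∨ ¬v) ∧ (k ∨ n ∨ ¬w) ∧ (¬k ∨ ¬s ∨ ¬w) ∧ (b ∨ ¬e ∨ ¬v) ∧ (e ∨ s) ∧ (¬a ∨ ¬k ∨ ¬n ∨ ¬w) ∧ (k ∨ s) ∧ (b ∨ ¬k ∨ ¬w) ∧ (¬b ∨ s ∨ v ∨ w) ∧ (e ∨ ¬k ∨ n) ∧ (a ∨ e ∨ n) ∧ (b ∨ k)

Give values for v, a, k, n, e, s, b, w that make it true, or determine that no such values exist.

v = False; a = False; k = False; n = True; e = True; s = True; b = True; w = False

Set v = False.
Set a = False.
Set k = False.
  then (k ∨ s) forces s = True.
  then (b ∨ k) forces b = True.
  then (n ∨ ¬s) forces n = True.
  then (a ∨ ¬n ∨ ¬w) forces w = False.
  then (a ∨ e ∨ ¬n) forces e = True.
All clauses satisfied.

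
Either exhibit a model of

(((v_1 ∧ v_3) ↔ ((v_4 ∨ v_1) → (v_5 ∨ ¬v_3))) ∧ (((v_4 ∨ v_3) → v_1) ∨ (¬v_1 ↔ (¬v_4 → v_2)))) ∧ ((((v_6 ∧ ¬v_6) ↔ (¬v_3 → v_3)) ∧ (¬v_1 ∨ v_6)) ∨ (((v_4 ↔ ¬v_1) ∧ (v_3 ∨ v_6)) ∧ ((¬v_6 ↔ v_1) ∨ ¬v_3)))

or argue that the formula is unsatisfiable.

v_1=F; v_2=F; v_3=T; v_4=T; v_5=F; v_6=T

  ((v_1 ∧ v_3) ↔ ((v_4 ∨ v_1) → (v_5 ∨ ¬v_3))) ∧ (((v_4 ∨ v_3) → v_1) ∨ (¬v_1 ↔ (¬v_4 → v_2))) = True
    (v_1 ∧ v_3) ↔ ((v_4 ∨ v_1) → (v_5 ∨ ¬v_3)) = True
      v_1 ∧ v_3 = False
      (v_4 ∨ v_1) → (v_5 ∨ ¬v_3) = False
        v_4 ∨ v_1 = True
        v_5 ∨ ¬v_3 = False
          ¬v_3 = False
    ((v_4 ∨ v_3) → v_1) ∨ (¬v_1 ↔ (¬v_4 → v_2)) = True
      (v_4 ∨ v_3) → v_1 = False
        v_4 ∨ v_3 = True
      ¬v_1 ↔ (¬v_4 → v_2) = True
        ¬v_1 = True
        ¬v_4 → v_2 = True
          ¬v_4 = False
  (((v_6 ∧ ¬v_6) ↔ (¬v_3 → v_3)) ∧ (¬v_1 ∨ v_6)) ∨ (((v_4 ↔ ¬v_1) ∧ (v_3 ∨ v_6)) ∧ ((¬v_6 ↔ v_1) ∨ ¬v_3)) = True
    ((v_6 ∧ ¬v_6) ↔ (¬v_3 → v_3)) ∧ (¬v_1 ∨ v_6) = False
      (v_6 ∧ ¬v_6) ↔ (¬v_3 → v_3) = False
        v_6 ∧ ¬v_6 = False
          ¬v_6 = False
        ¬v_3 → v_3 = True
          ¬v_3 = False
      ¬v_1 ∨ v_6 = True
        ¬v_1 = True
    ((v_4 ↔ ¬v_1) ∧ (v_3 ∨ v_6)) ∧ ((¬v_6 ↔ v_1) ∨ ¬v_3) = True
      (v_4 ↔ ¬v_1) ∧ (v_3 ∨ v_6) = True
        v_4 ↔ ¬v_1 = True
          ¬v_1 = True
        v_3 ∨ v_6 = True
      (¬v_6 ↔ v_1) ∨ ¬v_3 = True
        ¬v_6 ↔ v_1 = True
          ¬v_6 = False
        ¬v_3 = False
Both conjuncts True, so the formula holds.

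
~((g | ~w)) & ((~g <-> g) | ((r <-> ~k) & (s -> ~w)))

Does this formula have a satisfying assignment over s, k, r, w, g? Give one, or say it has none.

s = False, k = True, r = False, w = True, g = False

  ~((g | ~w)) = True
    g | ~w = False
      ~w = False
  (~g <-> g) | ((r <-> ~k) & (s -> ~w)) = True
    ~g <-> g = False
      ~g = True
    (r <-> ~k) & (s -> ~w) = True
      r <-> ~k = True
        ~k = False
      s -> ~w = True
        ~w = False
Both conjuncts True, so the formula holds.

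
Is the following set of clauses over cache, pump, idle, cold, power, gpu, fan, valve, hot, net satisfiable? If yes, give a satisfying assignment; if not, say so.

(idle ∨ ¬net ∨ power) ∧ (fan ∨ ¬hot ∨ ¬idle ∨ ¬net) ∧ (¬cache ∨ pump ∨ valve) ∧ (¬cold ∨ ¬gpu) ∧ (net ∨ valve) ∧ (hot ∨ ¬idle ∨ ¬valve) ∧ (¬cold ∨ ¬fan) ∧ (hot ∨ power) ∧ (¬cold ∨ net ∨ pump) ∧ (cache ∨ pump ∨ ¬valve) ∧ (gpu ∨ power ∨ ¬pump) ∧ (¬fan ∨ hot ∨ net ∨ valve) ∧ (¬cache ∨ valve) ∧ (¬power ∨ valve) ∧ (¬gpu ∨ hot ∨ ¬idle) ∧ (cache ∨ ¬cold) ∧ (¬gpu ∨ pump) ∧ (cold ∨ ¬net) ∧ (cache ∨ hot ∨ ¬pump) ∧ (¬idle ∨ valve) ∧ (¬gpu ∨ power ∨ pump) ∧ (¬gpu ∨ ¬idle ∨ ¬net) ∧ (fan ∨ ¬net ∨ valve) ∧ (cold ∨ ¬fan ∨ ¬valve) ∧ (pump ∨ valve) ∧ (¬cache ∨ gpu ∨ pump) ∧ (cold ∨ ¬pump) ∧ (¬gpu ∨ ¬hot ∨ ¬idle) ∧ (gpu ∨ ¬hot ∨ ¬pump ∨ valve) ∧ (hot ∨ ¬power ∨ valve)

Try cache = False:
  (cache ∨ ¬cold) forces cold = False.
  (cold ∨ ¬net) forces net = False.
  (net ∨ valve) forces valve = True.
  (cache ∨ pump ∨ ¬valve) forces pump = True.
  clause (cold ∨ ¬pump) is falsified — backtrack.
So cache = True.
  then (¬cache ∨ valve) forces valve = True.
Try pump = False:
  (¬gpu ∨ pump) forces gpu = False.
  clause (¬cache ∨ gpu ∨ pump) is falsified — backtrack.
So pump = True.
  then (cold ∨ ¬pump) forces cold = True.
  then (¬cold ∨ ¬gpu) forces gpu = False.
  then (¬cold ∨ ¬fan) forces fan = False.
  then (gpu ∨ power ∨ ¬pump) forces power = True.
Set idle = True.
  then (hot ∨ ¬idle ∨ ¬valve) forces hot = True.
  then (fan ∨ ¬hot ∨ ¬idle ∨ ¬net) forces net = False.
All clauses satisfied.

cache: True, pump: True, idle: True, cold: True, power: True, gpu: False, fan: False, valve: True, hot: True, net: False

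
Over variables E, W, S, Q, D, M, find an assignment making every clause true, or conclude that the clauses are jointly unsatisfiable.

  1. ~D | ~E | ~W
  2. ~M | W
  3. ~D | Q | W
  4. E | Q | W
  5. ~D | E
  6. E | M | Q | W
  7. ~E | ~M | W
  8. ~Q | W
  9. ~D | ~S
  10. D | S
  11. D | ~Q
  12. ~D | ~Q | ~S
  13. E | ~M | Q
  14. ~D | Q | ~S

E = False, W = True, S = True, Q = False, D = False, M = False

Set E = False.
  then (~D | E) forces D = False.
  then (D | S) forces S = True.
  then (D | ~Q) forces Q = False.
  then (E | ~M | Q) forces M = False.
  then (E | Q | W) forces W = True.
All clauses satisfied.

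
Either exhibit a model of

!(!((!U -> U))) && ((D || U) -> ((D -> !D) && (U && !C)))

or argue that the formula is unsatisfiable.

U = True, C = False, D = False

  !(!((!U -> U))) = True
    !((!U -> U)) = False
      !U -> U = True
        !U = False
  (D || U) -> ((D -> !D) && (U && !C)) = True
    D || U = True
    (D -> !D) && (U && !C) = True
      D -> !D = True
        !D = True
      U && !C = True
        !C = True
Both conjuncts True, so the formula holds.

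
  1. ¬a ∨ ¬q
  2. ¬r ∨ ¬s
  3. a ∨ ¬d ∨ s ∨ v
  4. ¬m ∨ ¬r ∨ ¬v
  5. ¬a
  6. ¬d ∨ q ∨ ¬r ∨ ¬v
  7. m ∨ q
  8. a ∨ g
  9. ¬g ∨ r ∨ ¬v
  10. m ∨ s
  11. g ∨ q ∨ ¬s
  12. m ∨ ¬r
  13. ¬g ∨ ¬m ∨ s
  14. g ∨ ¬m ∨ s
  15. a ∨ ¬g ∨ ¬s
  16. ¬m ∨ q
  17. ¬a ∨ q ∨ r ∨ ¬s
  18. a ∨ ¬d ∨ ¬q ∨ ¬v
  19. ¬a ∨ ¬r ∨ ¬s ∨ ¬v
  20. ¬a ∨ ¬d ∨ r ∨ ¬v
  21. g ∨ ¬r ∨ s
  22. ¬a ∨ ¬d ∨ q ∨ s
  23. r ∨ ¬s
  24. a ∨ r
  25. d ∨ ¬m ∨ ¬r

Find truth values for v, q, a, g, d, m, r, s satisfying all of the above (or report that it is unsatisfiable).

Unsatisfiable — no assignment works.

Case a = True:
  Clause (¬a) is falsified — contradiction.
Case a = False:
  (a ∨ g) forces g = True.
  (a ∨ ¬g ∨ ¬s) forces s = False.
  (m ∨ s) forces m = True.
  Clause (¬g ∨ ¬m ∨ s) is falsified — contradiction.
Both cases fail, so the formula is unsatisfiable.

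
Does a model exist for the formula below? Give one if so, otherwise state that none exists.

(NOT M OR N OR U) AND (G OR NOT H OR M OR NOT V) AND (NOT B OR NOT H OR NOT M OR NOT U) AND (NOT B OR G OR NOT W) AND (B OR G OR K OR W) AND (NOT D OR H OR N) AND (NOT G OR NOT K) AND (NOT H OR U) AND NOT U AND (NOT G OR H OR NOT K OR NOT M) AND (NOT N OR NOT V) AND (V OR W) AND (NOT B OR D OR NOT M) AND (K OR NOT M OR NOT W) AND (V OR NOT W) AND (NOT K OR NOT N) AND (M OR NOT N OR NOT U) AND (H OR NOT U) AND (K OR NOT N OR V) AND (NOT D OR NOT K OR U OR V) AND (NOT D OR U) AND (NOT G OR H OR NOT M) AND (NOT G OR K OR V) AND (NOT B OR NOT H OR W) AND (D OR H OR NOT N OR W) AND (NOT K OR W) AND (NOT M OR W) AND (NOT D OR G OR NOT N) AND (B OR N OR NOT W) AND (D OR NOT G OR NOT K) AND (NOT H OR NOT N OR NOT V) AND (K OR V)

V: True, G: False, H: False, M: False, W: False, U: False, N: False, D: False, B: True, K: False

Unit clause (NOT U) forces U = False.
In (NOT D OR U) only NOT D is left, so D = False.
In (NOT H OR U) only NOT H is left, so H = False.
Set V = True.
  then (NOT N OR NOT V) forces N = False.
  then (NOT M OR N OR U) forces M = False.
Set G = False.
Try W = True:
  (NOT B OR G OR NOT W) forces B = False.
  clause (B OR N OR NOT W) is falsified — backtrack.
So W = False.
  then (NOT K OR W) forces K = False.
  then (B OR G OR K OR W) forces B = True.
All clauses satisfied.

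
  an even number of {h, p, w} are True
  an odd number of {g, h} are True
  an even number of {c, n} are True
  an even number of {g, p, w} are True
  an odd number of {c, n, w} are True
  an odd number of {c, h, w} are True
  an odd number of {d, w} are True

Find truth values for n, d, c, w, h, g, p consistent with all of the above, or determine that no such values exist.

Adding constraints 1, 2, 4 mod 2: every variable appears an even number of times on the left, so the left side is 0.
But the right sides sum to 1 (mod 2). 0 ≠ 1 — the system is inconsistent.

Unsatisfiable — no assignment works.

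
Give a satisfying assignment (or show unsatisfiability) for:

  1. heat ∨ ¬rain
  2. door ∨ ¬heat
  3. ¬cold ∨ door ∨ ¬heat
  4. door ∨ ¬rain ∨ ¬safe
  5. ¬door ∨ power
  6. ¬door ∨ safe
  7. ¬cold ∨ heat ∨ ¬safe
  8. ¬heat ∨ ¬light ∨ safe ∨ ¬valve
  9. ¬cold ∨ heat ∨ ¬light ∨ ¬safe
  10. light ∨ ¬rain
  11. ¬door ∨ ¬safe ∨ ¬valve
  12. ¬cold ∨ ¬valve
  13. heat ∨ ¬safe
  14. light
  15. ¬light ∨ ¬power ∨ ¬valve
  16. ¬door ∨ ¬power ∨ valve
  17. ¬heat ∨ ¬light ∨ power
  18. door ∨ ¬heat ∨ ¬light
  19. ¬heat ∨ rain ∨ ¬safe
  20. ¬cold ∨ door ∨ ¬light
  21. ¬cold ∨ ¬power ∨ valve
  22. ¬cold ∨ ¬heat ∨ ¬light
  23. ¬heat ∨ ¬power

power: False, safe: False, light: True, rain: False, valve: False, heat: False, door: False, cold: False

Unit clause (light) forces light = True.
Set power = False.
  then (¬door ∨ power) forces door = False.
  then (¬heat ∨ ¬light ∨ power) forces heat = False.
  then (¬cold ∨ door ∨ ¬light) forces cold = False.
  then (heat ∨ ¬rain) forces rain = False.
  then (heat ∨ ¬safe) forces safe = False.
Set valve = False.
All clauses satisfied.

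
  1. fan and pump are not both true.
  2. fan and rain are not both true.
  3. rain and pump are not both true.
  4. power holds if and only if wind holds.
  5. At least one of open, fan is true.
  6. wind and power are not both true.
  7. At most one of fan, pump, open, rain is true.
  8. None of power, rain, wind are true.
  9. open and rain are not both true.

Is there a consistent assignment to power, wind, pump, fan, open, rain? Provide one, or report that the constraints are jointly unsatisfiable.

power = False, wind = False, pump = False, fan = False, open = True, rain = False

  (1) fan=F, pump=F — not both ✓
  (2) fan=F, rain=F — not both ✓
  (3) rain=F, pump=F — not both ✓
  (4) power=F, wind=F — same ✓
  (5) {open, fan}: 1 true — at least one ✓
  (6) wind=F, power=F — not both ✓
  (7) {fan, pump, open, rain}: 1 true — at most one ✓
  (8) {power, rain, wind}: 0 true — none ✓
  (9) open=T, rain=F — not both ✓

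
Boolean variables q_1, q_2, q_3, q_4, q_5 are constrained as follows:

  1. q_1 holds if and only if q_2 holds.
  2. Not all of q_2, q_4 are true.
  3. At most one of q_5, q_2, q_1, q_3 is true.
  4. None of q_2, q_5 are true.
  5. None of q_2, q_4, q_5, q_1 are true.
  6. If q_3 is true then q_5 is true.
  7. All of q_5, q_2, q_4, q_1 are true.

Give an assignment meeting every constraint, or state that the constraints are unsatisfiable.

Unsatisfiable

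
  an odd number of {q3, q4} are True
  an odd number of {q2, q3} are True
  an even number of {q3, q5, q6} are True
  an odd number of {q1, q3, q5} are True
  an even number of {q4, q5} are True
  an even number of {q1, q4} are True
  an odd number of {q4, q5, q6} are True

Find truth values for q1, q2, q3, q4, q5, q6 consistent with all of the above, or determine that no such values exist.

q1: False, q2: False, q3: True, q4: False, q5: False, q6: True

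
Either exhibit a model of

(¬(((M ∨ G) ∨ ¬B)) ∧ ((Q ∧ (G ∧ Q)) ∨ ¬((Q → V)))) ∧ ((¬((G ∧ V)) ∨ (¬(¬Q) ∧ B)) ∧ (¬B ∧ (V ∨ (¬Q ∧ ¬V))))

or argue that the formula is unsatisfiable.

Case B = True: the conjunct ¬B is False.
Case B = False: the conjunct ¬(((M ∨ G) ∨ ¬B)) becomes ¬(((M ∨ G) ∨ True)) = False.
Both cases fail — unsatisfiable.

Unsatisfiable — no assignment works.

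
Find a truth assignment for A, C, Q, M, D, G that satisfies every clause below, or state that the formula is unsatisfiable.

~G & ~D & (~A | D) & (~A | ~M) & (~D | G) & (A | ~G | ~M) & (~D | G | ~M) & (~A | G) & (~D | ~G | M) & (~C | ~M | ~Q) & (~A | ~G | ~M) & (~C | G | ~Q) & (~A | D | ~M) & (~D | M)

A: False, C: False, Q: False, M: True, D: False, G: False

Unit clause (~G) forces G = False.
Unit clause (~D) forces D = False.
In (~A | D) only ~A is left, so A = False.
Set C = False.
Set Q = False.
Set M = True.
All clauses satisfied.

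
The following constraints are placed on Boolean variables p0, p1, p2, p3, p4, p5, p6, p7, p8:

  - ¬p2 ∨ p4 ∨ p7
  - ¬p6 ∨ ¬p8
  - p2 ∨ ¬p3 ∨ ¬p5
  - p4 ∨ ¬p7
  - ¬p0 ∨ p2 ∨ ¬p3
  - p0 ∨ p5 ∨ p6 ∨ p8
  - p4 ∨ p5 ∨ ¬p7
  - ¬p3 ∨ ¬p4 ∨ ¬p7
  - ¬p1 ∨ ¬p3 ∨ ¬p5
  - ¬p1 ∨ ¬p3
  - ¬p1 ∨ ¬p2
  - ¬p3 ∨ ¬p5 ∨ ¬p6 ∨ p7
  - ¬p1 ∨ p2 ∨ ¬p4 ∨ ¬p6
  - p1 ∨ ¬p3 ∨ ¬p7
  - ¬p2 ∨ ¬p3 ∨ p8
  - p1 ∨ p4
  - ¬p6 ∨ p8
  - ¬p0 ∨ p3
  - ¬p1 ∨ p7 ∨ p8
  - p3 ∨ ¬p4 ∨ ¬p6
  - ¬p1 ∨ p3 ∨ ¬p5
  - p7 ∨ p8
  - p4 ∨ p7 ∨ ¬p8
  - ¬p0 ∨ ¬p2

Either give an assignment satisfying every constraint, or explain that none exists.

p0 = False, p1 = False, p2 = False, p3 = True, p4 = True, p5 = False, p6 = False, p7 = False, p8 = True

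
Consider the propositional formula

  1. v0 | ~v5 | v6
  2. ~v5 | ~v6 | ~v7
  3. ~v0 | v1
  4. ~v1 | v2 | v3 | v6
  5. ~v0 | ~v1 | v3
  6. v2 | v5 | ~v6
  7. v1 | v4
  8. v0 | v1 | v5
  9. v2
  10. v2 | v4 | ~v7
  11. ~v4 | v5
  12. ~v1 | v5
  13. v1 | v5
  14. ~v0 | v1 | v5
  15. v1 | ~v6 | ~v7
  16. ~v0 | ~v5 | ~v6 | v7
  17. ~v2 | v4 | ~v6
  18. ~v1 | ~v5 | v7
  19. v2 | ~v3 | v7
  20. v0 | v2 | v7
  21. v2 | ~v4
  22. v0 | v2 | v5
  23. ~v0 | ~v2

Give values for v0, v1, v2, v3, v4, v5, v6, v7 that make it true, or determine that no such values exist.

v0 = False, v1 = False, v2 = True, v3 = False, v4 = True, v5 = True, v6 = True, v7 = False

Unit clause (v2) forces v2 = True.
In (~v0 | ~v2) only ~v0 is left, so v0 = False.
Try v1 = True:
  (~v1 | v5) forces v5 = True.
  (v0 | ~v5 | v6) forces v6 = True.
  (~v5 | ~v6 | ~v7) forces v7 = False.
  clause (~v1 | ~v5 | v7) is falsified — backtrack.
So v1 = False.
  then (v1 | v4) forces v4 = True.
  then (v0 | v1 | v5) forces v5 = True.
  then (v0 | ~v5 | v6) forces v6 = True.
  then (~v5 | ~v6 | ~v7) forces v7 = False.
Set v3 = False.
All clauses satisfied.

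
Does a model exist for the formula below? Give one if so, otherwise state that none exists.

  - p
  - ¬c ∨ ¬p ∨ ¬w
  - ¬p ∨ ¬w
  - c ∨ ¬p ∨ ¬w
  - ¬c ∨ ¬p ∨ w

w: False; c: False; p: True

Unit clause (p) forces p = True.
In (¬p ∨ ¬w) only ¬w is left, so w = False.
In (¬c ∨ ¬p ∨ w) only ¬c is left, so c = False.
Check each clause:
  (p): p holds.
  (¬c ∨ ¬p ∨ ¬w): ¬c holds.
  (¬p ∨ ¬w): ¬w holds.
  (c ∨ ¬p ∨ ¬w): ¬w holds.
  (¬c ∨ ¬p ∨ w): ¬c holds.
All clauses satisfied.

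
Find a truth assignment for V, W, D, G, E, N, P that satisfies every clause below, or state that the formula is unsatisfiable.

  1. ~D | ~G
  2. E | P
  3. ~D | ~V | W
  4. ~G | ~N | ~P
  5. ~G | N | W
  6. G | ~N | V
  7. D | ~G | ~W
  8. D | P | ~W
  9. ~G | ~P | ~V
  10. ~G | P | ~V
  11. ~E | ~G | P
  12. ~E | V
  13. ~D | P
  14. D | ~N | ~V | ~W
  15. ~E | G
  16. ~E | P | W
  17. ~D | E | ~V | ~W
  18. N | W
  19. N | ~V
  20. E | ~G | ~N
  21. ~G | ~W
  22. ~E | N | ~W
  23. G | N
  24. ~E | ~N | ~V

V = True, W = False, D = False, G = False, E = False, N = True, P = True

Set V = True.
  then (N | ~V) forces N = True.
  then (~E | ~N | ~V) forces E = False.
  then (E | P) forces P = True.
  then (~G | ~N | ~P) forces G = False.
Set W = False.
  then (~D | ~V | W) forces D = False.
All clauses satisfied.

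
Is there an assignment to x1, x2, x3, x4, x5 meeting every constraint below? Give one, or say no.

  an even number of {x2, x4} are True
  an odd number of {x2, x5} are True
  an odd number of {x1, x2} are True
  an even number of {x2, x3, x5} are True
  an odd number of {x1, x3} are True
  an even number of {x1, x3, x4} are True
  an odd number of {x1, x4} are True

x1 = False, x2 = True, x3 = True, x4 = True, x5 = False

{x2, x4}: 2 true → even ✓
{x2, x5}: 1 true → odd ✓
{x1, x2}: 1 true → odd ✓
{x2, x3, x5}: 2 true → even ✓
{x1, x3}: 1 true → odd ✓
{x1, x3, x4}: 2 true → even ✓
{x1, x4}: 1 true → odd ✓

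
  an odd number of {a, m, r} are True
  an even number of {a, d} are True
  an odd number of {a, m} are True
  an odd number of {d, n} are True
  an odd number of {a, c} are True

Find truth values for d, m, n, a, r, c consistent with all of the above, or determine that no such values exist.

d = False, m = True, n = True, a = False, r = False, c = True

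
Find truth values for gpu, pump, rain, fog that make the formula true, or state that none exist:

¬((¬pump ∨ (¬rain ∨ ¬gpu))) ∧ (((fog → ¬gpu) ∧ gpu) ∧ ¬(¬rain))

gpu = True, pump = True, rain = True, fog = False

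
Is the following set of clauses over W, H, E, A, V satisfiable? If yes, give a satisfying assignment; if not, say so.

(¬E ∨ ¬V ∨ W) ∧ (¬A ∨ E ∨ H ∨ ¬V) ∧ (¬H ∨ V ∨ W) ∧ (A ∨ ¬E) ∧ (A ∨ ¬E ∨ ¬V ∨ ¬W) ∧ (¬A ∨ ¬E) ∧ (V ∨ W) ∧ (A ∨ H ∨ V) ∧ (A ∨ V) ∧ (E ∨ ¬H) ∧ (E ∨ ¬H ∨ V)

W: True, H: False, E: False, A: False, V: True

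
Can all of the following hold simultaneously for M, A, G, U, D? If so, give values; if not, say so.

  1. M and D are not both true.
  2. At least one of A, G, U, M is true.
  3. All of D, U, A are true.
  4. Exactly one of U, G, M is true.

M = False, A = True, G = False, U = True, D = True

  (1) M=F, D=T — not both ✓
  (2) {A, G, U, M}: 2 true — at least one ✓
  (3) {D, U, A}: all 3 true ✓
  (4) {U, G, M}: 1 true — exactly one ✓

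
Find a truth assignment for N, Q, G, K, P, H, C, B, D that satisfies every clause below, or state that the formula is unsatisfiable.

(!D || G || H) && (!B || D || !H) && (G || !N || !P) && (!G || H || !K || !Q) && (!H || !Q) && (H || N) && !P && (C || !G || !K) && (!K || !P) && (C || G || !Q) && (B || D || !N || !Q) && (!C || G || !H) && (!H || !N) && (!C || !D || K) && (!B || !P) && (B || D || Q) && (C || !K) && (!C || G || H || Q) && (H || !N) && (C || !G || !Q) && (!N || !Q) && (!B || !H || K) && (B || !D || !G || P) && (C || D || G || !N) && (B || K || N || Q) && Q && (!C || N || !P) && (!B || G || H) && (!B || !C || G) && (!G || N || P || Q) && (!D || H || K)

Case Q = True:
  (!H || !Q) forces H = False.
  (H || N) forces N = True.
  Clause (H || !N) is falsified — contradiction.
Case Q = False:
  Clause (Q) is falsified — contradiction.
Both cases fail, so the formula is unsatisfiable.

Unsatisfiable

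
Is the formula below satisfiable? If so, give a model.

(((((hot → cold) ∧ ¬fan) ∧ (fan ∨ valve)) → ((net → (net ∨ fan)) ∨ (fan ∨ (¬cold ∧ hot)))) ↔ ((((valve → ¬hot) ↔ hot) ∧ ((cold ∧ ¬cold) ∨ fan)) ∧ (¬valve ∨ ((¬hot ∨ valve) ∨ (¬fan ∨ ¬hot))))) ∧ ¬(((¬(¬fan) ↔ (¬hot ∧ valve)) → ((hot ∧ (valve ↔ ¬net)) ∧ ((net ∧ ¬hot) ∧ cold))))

No satisfying assignment exists.

Case hot = True: the formula simplifies to ((((cold ∧ ¬fan) ∧ (fan ∨ valve)) → ((net → (net ∨ fan)) ∨ (fan ∨ ¬cold))) ↔ ((¬valve ∧ ((cold ∧ ¬cold) ∨ fan)) ∧ (¬valve ∨ (valve ∨ ¬fan)))) ∧ ¬fan.
  fan = True: the conjunct ¬fan is False.
  fan = False: simplifies to ((cold ∧ valve) → ((net → net) ∨ ¬cold)) ↔ (¬valve ∧ (cold ∧ ¬cold)).
    cold = True: simplifies to ¬((valve → (net → net))).
      net = True: this becomes ¬((valve → True)) = False.
      net = False: this becomes ¬((valve → True)) = False.
    cold = False: this becomes (False → True) ↔ (¬valve ∧ False) = False.
Case hot = False: the formula simplifies to ¬(((¬fan ∧ (fan ∨ valve)) → ((net → (net ∨ fan)) ∨ fan))) ∧ ¬(¬((¬(¬fan) ↔ valve))).
  net = True: the conjunct ¬(((¬fan ∧ (fan ∨ valve)) → ((net → (net ∨ fan)) ∨ fan))) becomes ¬(((¬fan ∧ (fan ∨ valve)) → True)) = False.
  net = False: the conjunct ¬(((¬fan ∧ (fan ∨ valve)) → ((net → (net ∨ fan)) ∨ fan))) becomes ¬(((¬fan ∧ (fan ∨ valve)) → True)) = False.
Both cases fail — unsatisfiable.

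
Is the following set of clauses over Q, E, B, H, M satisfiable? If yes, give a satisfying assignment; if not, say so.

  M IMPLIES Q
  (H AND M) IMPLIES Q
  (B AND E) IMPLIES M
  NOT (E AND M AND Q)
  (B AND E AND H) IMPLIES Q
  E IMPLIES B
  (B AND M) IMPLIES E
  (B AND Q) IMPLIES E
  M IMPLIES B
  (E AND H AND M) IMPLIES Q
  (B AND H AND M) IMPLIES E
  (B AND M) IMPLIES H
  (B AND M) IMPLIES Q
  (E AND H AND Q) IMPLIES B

Q=T; E=F; B=F; H=F; M=F

Set Q = True.
Set E = False.
  then (NOT B OR E OR NOT Q) forces B = False.
  then (B OR NOT M) forces M = False.
Set H = False.
All clauses satisfied.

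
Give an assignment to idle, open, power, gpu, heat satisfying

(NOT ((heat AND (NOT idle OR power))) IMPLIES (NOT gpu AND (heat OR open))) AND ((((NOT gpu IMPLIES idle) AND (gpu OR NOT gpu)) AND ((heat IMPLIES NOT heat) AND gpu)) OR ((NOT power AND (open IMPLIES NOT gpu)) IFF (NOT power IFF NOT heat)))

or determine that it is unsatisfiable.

idle = False; open = True; power = False; gpu = False; heat = False

  NOT ((heat AND (NOT idle OR power))) IMPLIES (NOT gpu AND (heat OR open)) = True
    NOT ((heat AND (NOT idle OR power))) = True
      heat AND (NOT idle OR power) = False
        NOT idle OR power = True
          NOT idle = True
    NOT gpu AND (heat OR open) = True
      NOT gpu = True
      heat OR open = True
  (((NOT gpu IMPLIES idle) AND (gpu OR NOT gpu)) AND ((heat IMPLIES NOT heat) AND gpu)) OR ((NOT power AND (open IMPLIES NOT gpu)) IFF (NOT power IFF NOT heat)) = True
    ((NOT gpu IMPLIES idle) AND (gpu OR NOT gpu)) AND ((heat IMPLIES NOT heat) AND gpu) = False
      (NOT gpu IMPLIES idle) AND (gpu OR NOT gpu) = False
        NOT gpu IMPLIES idle = False
          NOT gpu = True
        gpu OR NOT gpu = True
          NOT gpu = True
      (heat IMPLIES NOT heat) AND gpu = False
        heat IMPLIES NOT heat = True
          NOT heat = True
    (NOT power AND (open IMPLIES NOT gpu)) IFF (NOT power IFF NOT heat) = True
      NOT power AND (open IMPLIES NOT gpu) = True
        NOT power = True
        open IMPLIES NOT gpu = True
          NOT gpu = True
      NOT power IFF NOT heat = True
        NOT power = True
        NOT heat = True
Both conjuncts True, so the formula holds.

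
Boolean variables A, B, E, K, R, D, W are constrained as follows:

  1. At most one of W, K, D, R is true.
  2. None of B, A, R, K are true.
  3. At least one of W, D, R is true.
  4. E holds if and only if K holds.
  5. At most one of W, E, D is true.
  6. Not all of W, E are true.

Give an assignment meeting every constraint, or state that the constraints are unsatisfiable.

A = False, B = False, E = False, K = False, R = False, D = True, W = False

  (1) {W, K, D, R}: 1 true — at most one ✓
  (2) {B, A, R, K}: 0 true — none ✓
  (3) {W, D, R}: 1 true — at least one ✓
  (4) E=F, K=F — same ✓
  (5) {W, E, D}: 1 true — at most one ✓
  (6) {W, E}: 0/2 true — not all ✓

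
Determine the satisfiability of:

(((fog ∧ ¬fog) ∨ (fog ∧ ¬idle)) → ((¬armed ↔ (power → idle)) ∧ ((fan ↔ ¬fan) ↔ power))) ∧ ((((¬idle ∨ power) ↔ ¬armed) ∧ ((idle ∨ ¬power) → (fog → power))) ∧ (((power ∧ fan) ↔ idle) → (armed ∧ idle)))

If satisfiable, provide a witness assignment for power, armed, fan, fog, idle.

power = True; armed = False; fan = False; fog = False; idle = True

  ((fog ∧ ¬fog) ∨ (fog ∧ ¬idle)) → ((¬armed ↔ (power → idle)) ∧ ((fan ↔ ¬fan) ↔ power)) = True
    (fog ∧ ¬fog) ∨ (fog ∧ ¬idle) = False
      fog ∧ ¬fog = False
        ¬fog = True
      fog ∧ ¬idle = False
        ¬idle = False
    (¬armed ↔ (power → idle)) ∧ ((fan ↔ ¬fan) ↔ power) = False
      ¬armed ↔ (power → idle) = True
        ¬armed = True
        power → idle = True
      (fan ↔ ¬fan) ↔ power = False
        fan ↔ ¬fan = False
          ¬fan = True
  (((¬idle ∨ power) ↔ ¬armed) ∧ ((idle ∨ ¬power) → (fog → power))) ∧ (((power ∧ fan) ↔ idle) → (armed ∧ idle)) = True
    ((¬idle ∨ power) ↔ ¬armed) ∧ ((idle ∨ ¬power) → (fog → power)) = True
      (¬idle ∨ power) ↔ ¬armed = True
        ¬idle ∨ power = True
          ¬idle = False
        ¬armed = True
      (idle ∨ ¬power) → (fog → power) = True
        idle ∨ ¬power = True
          ¬power = False
        fog → power = True
    ((power ∧ fan) ↔ idle) → (armed ∧ idle) = True
      (power ∧ fan) ↔ idle = False
        power ∧ fan = False
      armed ∧ idle = False
Both conjuncts True, so the formula holds.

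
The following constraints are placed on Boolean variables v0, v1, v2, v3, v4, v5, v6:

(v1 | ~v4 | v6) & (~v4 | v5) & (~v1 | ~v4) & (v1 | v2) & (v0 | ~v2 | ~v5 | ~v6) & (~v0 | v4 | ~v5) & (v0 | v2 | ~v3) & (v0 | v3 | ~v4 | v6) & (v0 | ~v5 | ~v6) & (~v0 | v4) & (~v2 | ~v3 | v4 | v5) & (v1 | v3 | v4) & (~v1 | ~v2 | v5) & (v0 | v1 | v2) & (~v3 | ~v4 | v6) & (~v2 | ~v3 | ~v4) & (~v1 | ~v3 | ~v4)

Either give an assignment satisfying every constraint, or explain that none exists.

Set v0 = False.
Set v1 = True.
  then (~v1 | ~v4) forces v4 = False.
Set v2 = True.
  then (~v1 | ~v2 | v5) forces v5 = True.
  then (v0 | ~v2 | ~v5 | ~v6) forces v6 = False.
Set v3 = False.
All clauses satisfied.

v0 = False, v1 = True, v2 = True, v3 = False, v4 = False, v5 = True, v6 = False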